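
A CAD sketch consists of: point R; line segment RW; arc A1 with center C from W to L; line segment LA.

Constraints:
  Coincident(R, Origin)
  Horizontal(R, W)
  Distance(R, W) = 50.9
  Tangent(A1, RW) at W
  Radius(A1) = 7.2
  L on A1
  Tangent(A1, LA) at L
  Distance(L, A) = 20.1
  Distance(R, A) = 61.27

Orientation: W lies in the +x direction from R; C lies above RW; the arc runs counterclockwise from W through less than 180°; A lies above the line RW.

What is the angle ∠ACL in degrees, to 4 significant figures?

70.29°

R is at the origin; R and W share the same y with |RW| = 50.9 and W on the +x side, so W = (50.90, 0.000). The tangent condition forces CW to be normal to RW, so C = W + (0, 7.2) = (50.90, 7.200). Since CL ⟂ LA (tangency), |CA| = √(7.2² + 20.1²) = 21.35 regardless of where L sits on A1. So A lies on both circle(R, 61.27) and circle(C, 21.35); the above-RW intersection is A = (54.36, 28.27). L is the foot of the tangent from A: L = (57.98, 8.498).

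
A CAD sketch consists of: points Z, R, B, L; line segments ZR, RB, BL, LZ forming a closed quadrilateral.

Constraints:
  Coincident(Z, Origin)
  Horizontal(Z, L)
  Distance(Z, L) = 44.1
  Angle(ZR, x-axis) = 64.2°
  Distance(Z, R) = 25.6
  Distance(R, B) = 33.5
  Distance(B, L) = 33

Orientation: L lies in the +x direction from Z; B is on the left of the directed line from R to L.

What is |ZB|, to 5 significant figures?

54.301

Checks: |RB| = 33.50 ✓; |BL| = 33.00 ✓.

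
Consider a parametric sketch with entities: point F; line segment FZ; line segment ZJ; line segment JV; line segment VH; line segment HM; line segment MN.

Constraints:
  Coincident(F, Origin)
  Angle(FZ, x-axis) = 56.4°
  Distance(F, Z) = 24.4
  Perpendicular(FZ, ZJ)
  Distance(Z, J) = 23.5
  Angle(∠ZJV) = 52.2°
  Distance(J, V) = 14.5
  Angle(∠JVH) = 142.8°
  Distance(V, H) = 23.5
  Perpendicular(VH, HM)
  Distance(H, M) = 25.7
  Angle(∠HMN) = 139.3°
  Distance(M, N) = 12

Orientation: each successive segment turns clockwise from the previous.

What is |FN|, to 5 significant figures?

43.554

F is at the origin; FZ runs at 56.4° with length 24.4, so Z = (13.503, 20.323). FZ ⟂ ZJ, so ZJ runs at -33.600°; with |ZJ| = 23.5, J = (33.076, 7.3186). ∠ZJV = 52.2° gives JV at -161.40° from the x-axis; with |JV| = 14.5, V = (19.334, 2.6937). ∠JVH = 142.8° gives VH at 161.40° from the x-axis; with |VH| = 23.5, H = (-2.9388, 10.189). VH ⟂ HM, so HM runs at 71.400°; with |HM| = 25.7, M = (5.2585, 34.547). ∠HMN = 139.3° gives MN at 30.700° from the x-axis; with |MN| = 12.0, N = (15.577, 40.673). Then |FN| = |N − F| = 43.554.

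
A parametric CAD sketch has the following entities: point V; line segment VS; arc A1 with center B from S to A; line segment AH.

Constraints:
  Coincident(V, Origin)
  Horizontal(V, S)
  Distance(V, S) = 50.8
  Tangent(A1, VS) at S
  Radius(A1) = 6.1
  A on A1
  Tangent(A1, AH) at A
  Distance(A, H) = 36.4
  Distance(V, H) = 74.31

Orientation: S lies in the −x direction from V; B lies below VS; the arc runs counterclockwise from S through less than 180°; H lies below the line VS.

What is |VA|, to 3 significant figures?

57.1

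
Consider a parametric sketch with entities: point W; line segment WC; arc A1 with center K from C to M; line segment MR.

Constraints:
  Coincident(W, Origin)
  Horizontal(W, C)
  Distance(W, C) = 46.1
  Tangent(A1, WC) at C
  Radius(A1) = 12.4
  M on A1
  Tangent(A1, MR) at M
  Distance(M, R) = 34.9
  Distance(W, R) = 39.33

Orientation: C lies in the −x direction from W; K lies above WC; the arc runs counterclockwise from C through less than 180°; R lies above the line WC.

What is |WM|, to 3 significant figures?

36.1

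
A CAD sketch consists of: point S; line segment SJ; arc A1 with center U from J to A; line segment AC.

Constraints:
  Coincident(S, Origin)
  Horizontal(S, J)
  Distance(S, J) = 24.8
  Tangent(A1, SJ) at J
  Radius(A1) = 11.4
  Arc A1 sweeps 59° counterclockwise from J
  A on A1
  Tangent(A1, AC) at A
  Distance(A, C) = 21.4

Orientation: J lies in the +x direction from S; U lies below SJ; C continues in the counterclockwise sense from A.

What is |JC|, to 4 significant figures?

31.66

On A1, J sits at bearing 90° from U; a 59° counterclockwise sweep puts A at bearing 149°, so A = U + 11.4·(cos 149°, sin 149°) = (15.03, -5.529). A1 meets AC tangentially, so UA is at right angles to AC, so AC runs along (−sin 149°, cos 149°); with |AC| = 21.4, C = (4.006, -23.87). Then |JC| = |C − J| = 31.66.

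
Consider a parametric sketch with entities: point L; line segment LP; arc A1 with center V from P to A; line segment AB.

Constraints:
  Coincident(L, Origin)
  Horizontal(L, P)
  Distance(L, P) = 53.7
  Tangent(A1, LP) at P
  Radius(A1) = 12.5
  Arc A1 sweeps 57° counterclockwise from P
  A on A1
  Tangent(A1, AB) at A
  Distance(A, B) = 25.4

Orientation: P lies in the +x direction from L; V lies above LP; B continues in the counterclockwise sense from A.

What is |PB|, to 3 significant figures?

36.3

L is at the origin; L and P share the same y with |LP| = 53.7 and P on the +x side, so P = (53.7, 0.00). Since A1 is tangent to LP there, VP ⟂ LP, so V = P + (0, 12.5) = (53.7, 12.5). On A1, P sits at bearing -90° from V; a 57° counterclockwise sweep puts A at bearing -33°, so A = V + 12.5·(cos -33°, sin -33°) = (64.2, 5.69). Since A1 is tangent to AB there, VA ⟂ AB, so AB runs along (−sin -33°, cos -33°); with |AB| = 25.4, B = (78.0, 27.0). Then |PB| = |B − P| = 36.3.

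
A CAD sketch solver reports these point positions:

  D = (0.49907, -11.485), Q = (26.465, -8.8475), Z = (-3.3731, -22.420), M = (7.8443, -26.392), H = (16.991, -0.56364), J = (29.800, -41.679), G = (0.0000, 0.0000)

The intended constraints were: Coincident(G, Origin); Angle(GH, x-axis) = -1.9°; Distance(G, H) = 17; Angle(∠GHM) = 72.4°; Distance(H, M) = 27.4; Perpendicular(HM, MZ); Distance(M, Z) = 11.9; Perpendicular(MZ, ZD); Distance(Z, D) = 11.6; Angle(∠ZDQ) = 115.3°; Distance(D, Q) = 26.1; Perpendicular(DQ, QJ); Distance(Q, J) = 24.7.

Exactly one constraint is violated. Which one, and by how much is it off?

Distance(Q, J) = 24.7 — off by 8.30.

G = (0.00, 0.00) ✓; GH at -1.900° ✓; |GH| = 17.00 ✓; ∠GHM = 72.40° ✓; |HM| = 27.40 ✓; ∠(HM, MZ) = 90.00° ✓; |MZ| = 11.90 ✓; ∠(MZ, ZD) = 90.00° ✓; |ZD| = 11.60 ✓; ∠ZDQ = 115.3° ✓; |DQ| = 26.10 ✓; ∠(DQ, QJ) = 90.00° ✓; |QJ| = 33.00 ✗.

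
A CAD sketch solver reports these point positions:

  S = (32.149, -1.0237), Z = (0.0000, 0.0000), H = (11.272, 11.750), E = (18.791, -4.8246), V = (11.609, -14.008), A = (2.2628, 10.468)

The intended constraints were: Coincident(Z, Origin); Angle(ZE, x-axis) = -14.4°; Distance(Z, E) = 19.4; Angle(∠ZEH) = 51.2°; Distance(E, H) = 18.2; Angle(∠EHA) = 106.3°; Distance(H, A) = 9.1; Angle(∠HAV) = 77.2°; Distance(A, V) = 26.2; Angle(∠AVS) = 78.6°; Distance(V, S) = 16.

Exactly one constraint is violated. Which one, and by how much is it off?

Distance(V, S) = 16 — off by 8.30.

Z = (0.00, 0.00) ✓; ZE at -14.40° ✓; |ZE| = 19.40 ✓; ∠ZEH = 51.20° ✓; |EH| = 18.20 ✓; ∠EHA = 106.3° ✓; |HA| = 9.100 ✓; ∠HAV = 77.20° ✓; |AV| = 26.20 ✓; ∠AVS = 78.60° ✓; |VS| = 24.30 ✗.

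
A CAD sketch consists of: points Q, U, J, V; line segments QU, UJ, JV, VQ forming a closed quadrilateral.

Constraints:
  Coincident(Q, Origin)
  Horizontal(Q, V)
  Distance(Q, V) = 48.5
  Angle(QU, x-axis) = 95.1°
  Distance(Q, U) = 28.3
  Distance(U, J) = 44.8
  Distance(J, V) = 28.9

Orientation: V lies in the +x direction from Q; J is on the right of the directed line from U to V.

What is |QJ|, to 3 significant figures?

23.4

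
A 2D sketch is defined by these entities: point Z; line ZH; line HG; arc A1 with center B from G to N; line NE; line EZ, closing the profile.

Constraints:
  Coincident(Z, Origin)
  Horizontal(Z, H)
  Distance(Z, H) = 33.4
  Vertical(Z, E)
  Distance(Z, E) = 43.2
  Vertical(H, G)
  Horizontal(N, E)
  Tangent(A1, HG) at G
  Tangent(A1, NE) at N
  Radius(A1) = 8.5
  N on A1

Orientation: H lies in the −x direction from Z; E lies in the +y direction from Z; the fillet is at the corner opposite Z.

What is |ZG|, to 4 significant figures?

48.16

Z is at the origin; Z and H share the same y with |ZH| = 33.4 and H on the −x side, so H = (-33.40, 0.000). Z and E share the same x with |ZE| = 43.2 and E on the +y side, so E = (0.000, 43.20). The virtual corner opposite Z is at (-33.40, 43.20). A1 meets HG tangentially, so BG is at right angles to HG and tangency of A1 to NE means the radius BN is perpendicular to NE, with radius 8.5, so the center B sits 8.5 in from both sides at B = (-24.90, 34.70). That places the tangent points at G = (-33.40, 34.70) on HG and N = (-24.90, 43.20) on NE. Then |ZG| = |G − Z| = 48.16.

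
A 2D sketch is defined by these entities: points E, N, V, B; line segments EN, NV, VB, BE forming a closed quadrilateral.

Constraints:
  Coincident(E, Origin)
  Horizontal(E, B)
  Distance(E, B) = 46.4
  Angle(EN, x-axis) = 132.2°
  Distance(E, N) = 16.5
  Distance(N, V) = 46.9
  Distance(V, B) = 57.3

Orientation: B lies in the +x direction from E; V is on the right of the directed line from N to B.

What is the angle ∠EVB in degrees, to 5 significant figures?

54.073°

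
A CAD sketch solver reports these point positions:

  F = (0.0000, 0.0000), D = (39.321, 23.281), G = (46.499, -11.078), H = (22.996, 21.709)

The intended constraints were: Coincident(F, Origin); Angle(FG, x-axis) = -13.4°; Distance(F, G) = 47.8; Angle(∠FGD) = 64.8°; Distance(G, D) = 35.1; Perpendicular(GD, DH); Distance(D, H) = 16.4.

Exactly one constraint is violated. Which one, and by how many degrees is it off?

Perpendicular(GD, DH) — off by 6.30°.

F = (0.00, 0.00) ✓; FG at -13.40° ✓; |FG| = 47.80 ✓; ∠FGD = 64.80° ✓; |GD| = 35.10 ✓; ∠(GD, DH) = 83.70° ✗; |DH| = 16.40 ✓.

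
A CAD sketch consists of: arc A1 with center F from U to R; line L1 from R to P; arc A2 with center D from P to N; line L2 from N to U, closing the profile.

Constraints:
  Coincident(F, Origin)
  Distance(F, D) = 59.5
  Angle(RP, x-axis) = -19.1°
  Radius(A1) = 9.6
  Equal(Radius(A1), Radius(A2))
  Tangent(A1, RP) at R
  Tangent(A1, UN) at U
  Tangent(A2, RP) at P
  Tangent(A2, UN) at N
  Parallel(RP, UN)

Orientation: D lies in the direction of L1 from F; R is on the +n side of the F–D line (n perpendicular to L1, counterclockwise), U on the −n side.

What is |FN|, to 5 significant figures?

60.269

The slot axis is L1's direction at -19.1°, so u = (cos -19.1°, sin -19.1°) = (0.94495, -0.32722) and n = (−sin -19.1°, cos -19.1°) = (0.32722, 0.94495). F is at the origin and D lies 59.5 along u from F, so D = 59.5·u = (56.224, -19.469). Tangency of A1 to both parallel lines with radius 9.6 puts R and U at F ± 9.6·n: R = (3.1413, 9.0715), U = (-3.1413, -9.0715). Equal radii place P and N the same way about D: P = D + 9.6·n = (59.366, -10.398), N = D − 9.6·n = (53.083, -28.541). Then |FN| = |N − F| = 60.269.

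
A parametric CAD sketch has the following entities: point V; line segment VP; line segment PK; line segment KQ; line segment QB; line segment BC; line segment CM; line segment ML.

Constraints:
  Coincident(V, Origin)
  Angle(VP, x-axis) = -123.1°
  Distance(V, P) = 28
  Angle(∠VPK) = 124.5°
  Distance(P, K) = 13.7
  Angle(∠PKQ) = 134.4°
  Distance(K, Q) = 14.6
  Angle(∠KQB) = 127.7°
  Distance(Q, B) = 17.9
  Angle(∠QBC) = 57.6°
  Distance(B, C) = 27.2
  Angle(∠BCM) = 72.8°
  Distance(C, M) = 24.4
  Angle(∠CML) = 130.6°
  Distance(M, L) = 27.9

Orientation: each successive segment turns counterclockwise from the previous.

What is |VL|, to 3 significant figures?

66.2

∠BCM = 72.8° gives CM at -100° from the x-axis; with |CM| = 24.4, M = (-9.53, -44.1). ∠CML = 130.6° gives ML at -50.7° from the x-axis; with |ML| = 27.9, L = (8.14, -65.7). Then |VL| = |L − V| = 66.2.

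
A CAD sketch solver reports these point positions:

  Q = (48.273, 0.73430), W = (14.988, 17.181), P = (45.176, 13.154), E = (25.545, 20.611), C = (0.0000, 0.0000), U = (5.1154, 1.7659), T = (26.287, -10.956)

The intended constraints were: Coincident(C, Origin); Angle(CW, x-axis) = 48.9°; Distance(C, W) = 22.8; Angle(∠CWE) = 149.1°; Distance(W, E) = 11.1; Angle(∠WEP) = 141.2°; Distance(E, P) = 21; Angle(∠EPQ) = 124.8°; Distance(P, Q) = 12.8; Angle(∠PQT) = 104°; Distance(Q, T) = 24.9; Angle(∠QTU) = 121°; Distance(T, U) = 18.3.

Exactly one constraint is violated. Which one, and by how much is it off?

Distance(T, U) = 18.3 — off by 6.40.

C = (0.00, 0.00) ✓; CW at 48.90° ✓; |CW| = 22.80 ✓; ∠CWE = 149.1° ✓; |WE| = 11.10 ✓; ∠WEP = 141.2° ✓; |EP| = 21.00 ✓; ∠EPQ = 124.8° ✓; |PQ| = 12.80 ✓; ∠PQT = 104.0° ✓; |QT| = 24.90 ✓; ∠QTU = 121.0° ✓; |TU| = 24.70 ✗.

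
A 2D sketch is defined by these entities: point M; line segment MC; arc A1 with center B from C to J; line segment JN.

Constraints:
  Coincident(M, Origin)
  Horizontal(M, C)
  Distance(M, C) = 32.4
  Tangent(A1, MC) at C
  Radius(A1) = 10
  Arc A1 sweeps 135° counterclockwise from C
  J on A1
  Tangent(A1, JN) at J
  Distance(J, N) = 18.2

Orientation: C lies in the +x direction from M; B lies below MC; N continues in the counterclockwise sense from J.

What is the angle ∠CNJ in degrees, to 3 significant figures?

34.0°

On A1, C sits at bearing 90° from B; a 135° counterclockwise sweep puts J at bearing 225°, so J = B + 10.0·(cos 225°, sin 225°) = (25.3, -17.1). Tangency of A1 to JN means the radius BJ is perpendicular to JN, so JN runs along (−sin 225°, cos 225°); with |JN| = 18.2, N = (38.2, -29.9). Then cos ∠CNJ = NC·NJ / (|NC||NJ|), giving 34.0°.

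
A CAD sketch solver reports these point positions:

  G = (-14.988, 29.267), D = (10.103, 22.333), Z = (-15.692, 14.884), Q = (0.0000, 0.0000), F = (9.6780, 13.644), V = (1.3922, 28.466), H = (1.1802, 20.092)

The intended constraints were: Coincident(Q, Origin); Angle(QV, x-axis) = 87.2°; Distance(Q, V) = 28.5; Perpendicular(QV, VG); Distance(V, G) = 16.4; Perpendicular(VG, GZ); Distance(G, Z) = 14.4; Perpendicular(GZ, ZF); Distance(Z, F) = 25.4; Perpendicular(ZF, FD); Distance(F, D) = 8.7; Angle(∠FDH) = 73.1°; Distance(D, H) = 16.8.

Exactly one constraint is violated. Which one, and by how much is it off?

Distance(D, H) = 16.8 — off by 7.60.

Q = (0.00, 0.00) ✓; QV at 87.20° ✓; |QV| = 28.50 ✓; ∠(QV, VG) = 90.00° ✓; |VG| = 16.40 ✓; ∠(VG, GZ) = 90.00° ✓; |GZ| = 14.40 ✓; ∠(GZ, ZF) = 90.00° ✓; |ZF| = 25.40 ✓; ∠(ZF, FD) = 90.00° ✓; |FD| = 8.699 ✓; ∠FDH = 73.10° ✓; |DH| = 9.200 ✗.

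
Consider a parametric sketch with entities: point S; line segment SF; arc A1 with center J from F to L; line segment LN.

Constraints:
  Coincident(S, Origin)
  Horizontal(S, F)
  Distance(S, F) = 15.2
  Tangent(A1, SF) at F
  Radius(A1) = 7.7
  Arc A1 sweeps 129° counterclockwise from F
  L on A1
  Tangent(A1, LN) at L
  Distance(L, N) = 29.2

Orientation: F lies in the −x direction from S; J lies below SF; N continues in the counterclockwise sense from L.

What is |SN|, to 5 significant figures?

35.350

On A1, F sits at bearing 90° from J; a 129° counterclockwise sweep puts L at bearing 219°, so L = J + 7.7·(cos 219°, sin 219°) = (-21.184, -12.546). Tangency of A1 to LN means the radius JL is perpendicular to LN, so LN runs along (−sin 219°, cos 219°); with |LN| = 29.2, N = (-2.8079, -35.238). Then |SN| = |N − S| = 35.350.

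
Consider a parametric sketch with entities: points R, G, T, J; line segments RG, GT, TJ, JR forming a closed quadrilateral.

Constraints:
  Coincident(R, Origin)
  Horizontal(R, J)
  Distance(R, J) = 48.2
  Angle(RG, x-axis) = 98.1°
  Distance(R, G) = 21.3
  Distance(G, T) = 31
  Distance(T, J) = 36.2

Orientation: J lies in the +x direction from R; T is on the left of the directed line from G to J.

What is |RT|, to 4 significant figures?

39.75

Checks: |GT| = 31.00 ✓; |TJ| = 36.20 ✓.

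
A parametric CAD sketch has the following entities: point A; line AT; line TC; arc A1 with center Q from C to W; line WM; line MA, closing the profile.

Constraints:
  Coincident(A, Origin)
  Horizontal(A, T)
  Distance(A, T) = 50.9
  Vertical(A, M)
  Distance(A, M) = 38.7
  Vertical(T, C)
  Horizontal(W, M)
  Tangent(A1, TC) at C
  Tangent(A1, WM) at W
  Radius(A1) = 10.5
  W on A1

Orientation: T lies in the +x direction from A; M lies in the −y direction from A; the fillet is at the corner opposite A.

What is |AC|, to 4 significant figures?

58.19

A is at the origin; AT is horizontal with |AT| = 50.9 and T on the +x side, so T = (50.90, 0.000). AM is vertical with |AM| = 38.7 and M on the −y side, so M = (0.000, -38.70). The virtual corner opposite A is at (50.90, -38.70). A1 meets TC tangentially, so QC is at right angles to TC and since A1 is tangent to WM there, QW ⟂ WM, with radius 10.5, so the center Q sits 10.5 in from both sides at Q = (40.40, -28.20). That places the tangent points at C = (50.90, -28.20) on TC and W = (40.40, -38.70) on WM. Then |AC| = |C − A| = 58.19.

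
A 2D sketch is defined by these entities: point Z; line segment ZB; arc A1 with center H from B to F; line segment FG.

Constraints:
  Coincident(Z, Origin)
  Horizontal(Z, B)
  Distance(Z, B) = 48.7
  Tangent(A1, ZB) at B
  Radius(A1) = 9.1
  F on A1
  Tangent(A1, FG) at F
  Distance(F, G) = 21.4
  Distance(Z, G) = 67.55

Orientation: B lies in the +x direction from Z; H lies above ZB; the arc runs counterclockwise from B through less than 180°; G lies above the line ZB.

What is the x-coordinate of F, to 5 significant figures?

57.682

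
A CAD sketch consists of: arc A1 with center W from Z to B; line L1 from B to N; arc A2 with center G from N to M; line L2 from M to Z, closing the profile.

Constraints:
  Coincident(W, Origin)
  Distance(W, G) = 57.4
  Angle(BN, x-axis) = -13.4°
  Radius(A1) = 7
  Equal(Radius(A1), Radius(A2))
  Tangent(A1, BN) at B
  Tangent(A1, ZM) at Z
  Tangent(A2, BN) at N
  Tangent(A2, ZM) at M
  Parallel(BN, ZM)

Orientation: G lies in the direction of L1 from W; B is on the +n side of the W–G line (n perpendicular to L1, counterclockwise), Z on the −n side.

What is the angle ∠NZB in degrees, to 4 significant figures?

76.29°

The slot axis is L1's direction at -13.4°, so u = (cos -13.4°, sin -13.4°) = (0.9728, -0.2317) and n = (−sin -13.4°, cos -13.4°) = (0.2317, 0.9728). W is at the origin and G lies 57.4 along u from W, so G = 57.4·u = (55.84, -13.30). Tangency of A1 to both parallel lines with radius 7.0 puts B and Z at W ± 7.0·n: B = (1.622, 6.809), Z = (-1.622, -6.809). Equal radii place N and M the same way about G: N = G + 7.0·n = (57.46, -6.493), M = G − 7.0·n = (54.22, -20.11). Then cos ∠NZB = ZN·ZB / (|ZN||ZB|), giving 76.29°.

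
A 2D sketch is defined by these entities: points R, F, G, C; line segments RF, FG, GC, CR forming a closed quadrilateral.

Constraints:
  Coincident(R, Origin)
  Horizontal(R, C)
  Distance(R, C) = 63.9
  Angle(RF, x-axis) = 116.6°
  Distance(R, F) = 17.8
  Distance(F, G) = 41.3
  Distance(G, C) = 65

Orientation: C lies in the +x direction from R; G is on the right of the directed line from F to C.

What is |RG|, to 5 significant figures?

24.029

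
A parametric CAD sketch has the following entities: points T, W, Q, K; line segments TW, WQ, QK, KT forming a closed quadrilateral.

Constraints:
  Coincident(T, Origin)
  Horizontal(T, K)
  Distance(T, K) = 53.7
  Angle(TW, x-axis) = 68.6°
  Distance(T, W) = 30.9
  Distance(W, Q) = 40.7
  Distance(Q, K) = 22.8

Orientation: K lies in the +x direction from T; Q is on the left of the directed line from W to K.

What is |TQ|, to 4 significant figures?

56.30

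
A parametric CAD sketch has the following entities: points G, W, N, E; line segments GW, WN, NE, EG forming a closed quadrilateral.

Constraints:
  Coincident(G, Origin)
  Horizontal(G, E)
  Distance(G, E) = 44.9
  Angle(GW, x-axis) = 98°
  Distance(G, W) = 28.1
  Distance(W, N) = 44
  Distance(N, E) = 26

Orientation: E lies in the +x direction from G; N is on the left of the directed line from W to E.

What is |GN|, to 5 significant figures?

47.483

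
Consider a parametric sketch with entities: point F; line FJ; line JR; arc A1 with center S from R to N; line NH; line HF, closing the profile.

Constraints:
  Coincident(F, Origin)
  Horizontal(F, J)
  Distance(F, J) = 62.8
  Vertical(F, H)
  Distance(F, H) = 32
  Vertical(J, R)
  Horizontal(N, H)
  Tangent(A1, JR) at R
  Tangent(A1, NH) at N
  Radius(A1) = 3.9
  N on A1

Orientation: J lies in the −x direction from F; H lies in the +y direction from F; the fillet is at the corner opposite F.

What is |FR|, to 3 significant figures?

68.8

F is at the origin; F and J share the same y with |FJ| = 62.8 and J on the −x side, so J = (-62.8, 0.00). FH is vertical with |FH| = 32.0 and H on the +y side, so H = (0.00, 32.0). The virtual corner opposite F is at (-62.8, 32.0). Since A1 is tangent to JR there, SR ⟂ JR and tangency of A1 to NH means the radius SN is perpendicular to NH, with radius 3.9, so the center S sits 3.9 in from both sides at S = (-58.9, 28.1). That places the tangent points at R = (-62.8, 28.1) on JR and N = (-58.9, 32.0) on NH. Then |FR| = |R − F| = 68.8.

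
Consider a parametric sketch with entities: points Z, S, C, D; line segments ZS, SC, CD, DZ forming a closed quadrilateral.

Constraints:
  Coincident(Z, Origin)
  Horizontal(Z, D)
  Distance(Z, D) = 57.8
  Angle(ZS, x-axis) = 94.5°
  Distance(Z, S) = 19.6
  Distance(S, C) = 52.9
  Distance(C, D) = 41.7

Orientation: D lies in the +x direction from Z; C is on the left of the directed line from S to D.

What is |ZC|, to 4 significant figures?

62.00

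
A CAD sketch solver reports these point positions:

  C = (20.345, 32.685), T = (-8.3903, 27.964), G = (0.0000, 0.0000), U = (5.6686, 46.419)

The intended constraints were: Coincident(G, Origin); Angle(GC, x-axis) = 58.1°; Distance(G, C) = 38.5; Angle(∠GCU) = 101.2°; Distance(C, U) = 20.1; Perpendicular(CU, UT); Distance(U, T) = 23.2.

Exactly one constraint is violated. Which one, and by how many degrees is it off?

Perpendicular(CU, UT) — off by 5.80°.

G = (0.00, 0.00) ✓; GC at 58.10° ✓; |GC| = 38.50 ✓; ∠GCU = 101.2° ✓; |CU| = 20.10 ✓; ∠(CU, UT) = 95.80° ✗; |UT| = 23.20 ✓.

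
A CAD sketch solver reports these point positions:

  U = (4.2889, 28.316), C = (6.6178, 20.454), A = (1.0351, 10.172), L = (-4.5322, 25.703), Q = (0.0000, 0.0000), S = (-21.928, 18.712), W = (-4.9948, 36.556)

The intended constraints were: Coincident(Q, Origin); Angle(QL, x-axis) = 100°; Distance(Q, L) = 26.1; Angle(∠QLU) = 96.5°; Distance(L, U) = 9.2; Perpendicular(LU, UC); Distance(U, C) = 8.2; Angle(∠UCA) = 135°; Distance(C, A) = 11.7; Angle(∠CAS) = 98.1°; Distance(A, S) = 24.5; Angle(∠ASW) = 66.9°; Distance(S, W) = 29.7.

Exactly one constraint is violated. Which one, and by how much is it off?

Distance(S, W) = 29.7 — off by 5.10.

Q = (0.00, 0.00) ✓; QL at 100.0° ✓; |QL| = 26.10 ✓; ∠QLU = 96.50° ✓; |LU| = 9.200 ✓; ∠(LU, UC) = 90.00° ✓; |UC| = 8.200 ✓; ∠UCA = 135.0° ✓; |CA| = 11.70 ✓; ∠CAS = 98.10° ✓; |AS| = 24.50 ✓; ∠ASW = 66.90° ✓; |SW| = 24.60 ✗.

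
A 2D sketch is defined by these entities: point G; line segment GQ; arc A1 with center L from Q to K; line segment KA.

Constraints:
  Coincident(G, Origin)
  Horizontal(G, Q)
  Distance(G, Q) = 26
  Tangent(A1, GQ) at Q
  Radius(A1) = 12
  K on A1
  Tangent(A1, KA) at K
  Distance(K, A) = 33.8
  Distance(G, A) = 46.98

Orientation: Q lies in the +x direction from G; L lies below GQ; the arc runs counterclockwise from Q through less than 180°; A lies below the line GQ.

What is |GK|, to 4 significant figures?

18.12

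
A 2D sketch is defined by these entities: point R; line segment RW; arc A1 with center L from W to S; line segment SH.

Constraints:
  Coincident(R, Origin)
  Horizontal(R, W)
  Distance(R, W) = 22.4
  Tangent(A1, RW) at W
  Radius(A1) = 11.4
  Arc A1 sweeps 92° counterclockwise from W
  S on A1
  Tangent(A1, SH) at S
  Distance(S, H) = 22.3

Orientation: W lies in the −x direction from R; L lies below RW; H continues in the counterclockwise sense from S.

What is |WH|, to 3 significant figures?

35.7

R is at the origin; R and W share the same y with |RW| = 22.4 and W on the −x side, so W = (-22.4, 0.00). A1 meets RW tangentially, so LW is at right angles to RW, so L = W + (0, -11.4) = (-22.4, -11.4). On A1, W sits at bearing 90° from L; a 92° counterclockwise sweep puts S at bearing 182°, so S = L + 11.4·(cos 182°, sin 182°) = (-33.8, -11.8). Since A1 is tangent to SH there, LS ⟂ SH, so SH runs along (−sin 182°, cos 182°); with |SH| = 22.3, H = (-33.0, -34.1). Then |WH| = |H − W| = 35.7.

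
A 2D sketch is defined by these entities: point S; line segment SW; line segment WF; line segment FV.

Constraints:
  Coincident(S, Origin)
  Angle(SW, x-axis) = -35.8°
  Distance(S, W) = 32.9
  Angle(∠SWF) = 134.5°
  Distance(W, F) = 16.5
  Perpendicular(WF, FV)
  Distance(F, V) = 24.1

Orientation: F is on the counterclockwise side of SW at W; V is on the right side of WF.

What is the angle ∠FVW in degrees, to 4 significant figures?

34.40°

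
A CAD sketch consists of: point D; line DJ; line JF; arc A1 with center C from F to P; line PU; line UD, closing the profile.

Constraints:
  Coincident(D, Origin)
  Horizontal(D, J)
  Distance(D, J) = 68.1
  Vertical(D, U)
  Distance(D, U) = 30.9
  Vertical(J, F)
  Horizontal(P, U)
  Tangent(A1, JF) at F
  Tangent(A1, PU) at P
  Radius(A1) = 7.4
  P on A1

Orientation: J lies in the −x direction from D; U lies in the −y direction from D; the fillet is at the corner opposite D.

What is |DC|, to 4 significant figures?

65.09

D is at the origin; D and J share the same y with |DJ| = 68.1 and J on the −x side, so J = (-68.10, 0.000). D and U share the same x with |DU| = 30.9 and U on the −y side, so U = (0.000, -30.90). The virtual corner opposite D is at (-68.10, -30.90). A1 meets JF tangentially, so CF is at right angles to JF and tangency of A1 to PU means the radius CP is perpendicular to PU, with radius 7.4, so the center C sits 7.4 in from both sides at C = (-60.70, -23.50). Then |DC| = |C − D| = 65.09.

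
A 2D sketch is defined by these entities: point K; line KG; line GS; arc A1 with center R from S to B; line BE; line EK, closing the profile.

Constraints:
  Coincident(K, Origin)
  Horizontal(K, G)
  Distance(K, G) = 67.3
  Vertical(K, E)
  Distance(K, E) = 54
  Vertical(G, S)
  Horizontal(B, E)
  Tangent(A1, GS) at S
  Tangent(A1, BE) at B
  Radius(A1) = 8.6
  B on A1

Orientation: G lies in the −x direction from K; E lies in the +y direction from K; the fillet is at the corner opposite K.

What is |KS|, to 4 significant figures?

81.18

The virtual corner opposite K is at (-67.30, 54.00). A1 meets GS tangentially, so RS is at right angles to GS and A1 meets BE tangentially, so RB is at right angles to BE, with radius 8.6, so the center R sits 8.6 in from both sides at R = (-58.70, 45.40). That places the tangent points at S = (-67.30, 45.40) on GS and B = (-58.70, 54.00) on BE. Then |KS| = |S − K| = 81.18.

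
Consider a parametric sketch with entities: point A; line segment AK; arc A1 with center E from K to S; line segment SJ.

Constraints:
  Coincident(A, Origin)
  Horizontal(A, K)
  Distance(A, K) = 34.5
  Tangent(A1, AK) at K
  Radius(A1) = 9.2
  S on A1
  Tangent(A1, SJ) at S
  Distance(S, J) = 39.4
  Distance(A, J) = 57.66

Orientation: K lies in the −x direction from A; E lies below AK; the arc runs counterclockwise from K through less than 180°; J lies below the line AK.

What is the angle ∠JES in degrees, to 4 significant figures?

76.86°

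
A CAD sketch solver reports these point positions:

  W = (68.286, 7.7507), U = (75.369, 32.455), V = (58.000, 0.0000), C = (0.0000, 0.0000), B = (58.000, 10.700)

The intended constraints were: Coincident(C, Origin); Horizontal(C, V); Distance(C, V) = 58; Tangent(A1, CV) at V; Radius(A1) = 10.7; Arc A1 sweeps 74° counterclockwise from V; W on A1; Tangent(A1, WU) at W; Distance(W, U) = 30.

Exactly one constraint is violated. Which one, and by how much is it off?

Distance(W, U) = 30 — off by 4.30.

C = (0.00, 0.00) ✓; C.y = 0.00, V.y = 0.00 ✓; |CV| = 58.00 ✓; ∠(BV, VC) = 90.00° ✓; |BV| = 10.70 ✓; bearing(B→W) − bearing(B→V) = 74.00° ✓; |BW| = 10.70 ✓; ∠(BW, WU) = 90.00° ✓; |WU| = 25.70 ✗.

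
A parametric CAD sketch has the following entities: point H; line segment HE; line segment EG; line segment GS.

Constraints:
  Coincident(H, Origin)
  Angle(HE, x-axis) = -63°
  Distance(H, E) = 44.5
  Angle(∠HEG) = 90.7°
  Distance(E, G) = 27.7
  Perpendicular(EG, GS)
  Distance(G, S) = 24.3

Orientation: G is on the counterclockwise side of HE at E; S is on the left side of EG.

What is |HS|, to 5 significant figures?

34.722

H is at the origin; HE runs at -63.0° with length 44.5, so E = 44.5·(cos -63.0°, sin -63.0°) = (20.203, -39.650). ∠HEG = 90.7°, so EG runs at -63.0° + (180° − 90.7°) = 26.300° from the x-axis; with |EG| = 27.7, G = E + 27.7·(cos 26.300°, sin 26.300°) = (45.035, -27.377). The perpendicularity gives GS at right angles to EG; with |GS| = 24.3 on the left of EG, S = G + 24.3·(-0.44307, 0.89649) = (34.269, -5.5921). Then |HS| = |S − H| = 34.722.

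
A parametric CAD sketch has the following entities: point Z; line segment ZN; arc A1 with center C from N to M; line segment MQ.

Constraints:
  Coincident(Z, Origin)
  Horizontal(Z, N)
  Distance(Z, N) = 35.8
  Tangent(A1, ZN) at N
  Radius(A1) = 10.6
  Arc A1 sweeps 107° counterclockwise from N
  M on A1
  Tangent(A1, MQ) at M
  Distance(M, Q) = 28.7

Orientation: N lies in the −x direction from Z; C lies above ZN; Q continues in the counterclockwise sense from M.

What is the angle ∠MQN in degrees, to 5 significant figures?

19.430°

On A1, N sits at bearing -90° from C; a 107° counterclockwise sweep puts M at bearing 17°, so M = C + 10.6·(cos 17°, sin 17°) = (-25.663, 13.699). The tangent condition forces CM to be normal to MQ, so MQ runs along (−sin 17°, cos 17°); with |MQ| = 28.7, Q = (-34.054, 41.145). Then cos ∠MQN = QM·QN / (|QM||QN|), giving 19.430°.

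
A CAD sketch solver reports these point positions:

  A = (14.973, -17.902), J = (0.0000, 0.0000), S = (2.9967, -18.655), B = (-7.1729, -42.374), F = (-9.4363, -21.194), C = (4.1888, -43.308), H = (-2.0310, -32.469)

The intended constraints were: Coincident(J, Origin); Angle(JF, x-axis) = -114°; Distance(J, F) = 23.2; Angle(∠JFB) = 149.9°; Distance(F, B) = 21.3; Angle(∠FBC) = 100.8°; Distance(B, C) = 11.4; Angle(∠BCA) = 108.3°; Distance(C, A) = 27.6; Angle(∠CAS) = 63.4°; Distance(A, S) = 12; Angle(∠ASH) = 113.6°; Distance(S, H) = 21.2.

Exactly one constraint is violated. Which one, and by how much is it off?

Distance(S, H) = 21.2 — off by 6.50.

J = (0.00, 0.00) ✓; JF at -114.0° ✓; |JF| = 23.20 ✓; ∠JFB = 149.9° ✓; |FB| = 21.30 ✓; ∠FBC = 100.8° ✓; |BC| = 11.40 ✓; ∠BCA = 108.3° ✓; |CA| = 27.60 ✓; ∠CAS = 63.40° ✓; |AS| = 12.00 ✓; ∠ASH = 113.6° ✓; |SH| = 14.70 ✗.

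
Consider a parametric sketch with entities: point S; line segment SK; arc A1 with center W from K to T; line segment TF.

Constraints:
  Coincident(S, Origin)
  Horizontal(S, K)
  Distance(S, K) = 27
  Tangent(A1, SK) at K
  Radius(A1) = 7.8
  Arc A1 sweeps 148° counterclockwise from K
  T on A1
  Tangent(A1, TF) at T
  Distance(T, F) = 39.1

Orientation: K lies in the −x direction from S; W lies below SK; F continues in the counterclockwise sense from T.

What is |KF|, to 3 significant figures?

45.6

S is at the origin; S and K share the same y with |SK| = 27.0 and K on the −x side, so K = (-27.0, 0.00). The tangent condition forces WK to be normal to SK, so W = K + (0, -7.8) = (-27.0, -7.80). On A1, K sits at bearing 90° from W; a 148° counterclockwise sweep puts T at bearing 238°, so T = W + 7.8·(cos 238°, sin 238°) = (-31.1, -14.4). A1 meets TF tangentially, so WT is at right angles to TF, so TF runs along (−sin 238°, cos 238°); with |TF| = 39.1, F = (2.03, -35.1). Then |KF| = |F − K| = 45.6.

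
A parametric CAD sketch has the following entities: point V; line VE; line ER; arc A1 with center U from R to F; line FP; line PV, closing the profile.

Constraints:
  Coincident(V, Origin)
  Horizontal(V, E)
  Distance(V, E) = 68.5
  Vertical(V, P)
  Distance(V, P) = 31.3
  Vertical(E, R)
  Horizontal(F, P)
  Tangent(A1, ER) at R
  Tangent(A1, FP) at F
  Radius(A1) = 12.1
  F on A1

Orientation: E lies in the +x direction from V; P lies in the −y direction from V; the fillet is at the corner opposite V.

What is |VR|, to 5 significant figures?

71.140

The virtual corner opposite V is at (68.500, -31.300). A1 meets ER tangentially, so UR is at right angles to ER and since A1 is tangent to FP there, UF ⟂ FP, with radius 12.1, so the center U sits 12.1 in from both sides at U = (56.400, -19.200). That places the tangent points at R = (68.500, -19.200) on ER and F = (56.400, -31.300) on FP. Then |VR| = |R − V| = 71.140.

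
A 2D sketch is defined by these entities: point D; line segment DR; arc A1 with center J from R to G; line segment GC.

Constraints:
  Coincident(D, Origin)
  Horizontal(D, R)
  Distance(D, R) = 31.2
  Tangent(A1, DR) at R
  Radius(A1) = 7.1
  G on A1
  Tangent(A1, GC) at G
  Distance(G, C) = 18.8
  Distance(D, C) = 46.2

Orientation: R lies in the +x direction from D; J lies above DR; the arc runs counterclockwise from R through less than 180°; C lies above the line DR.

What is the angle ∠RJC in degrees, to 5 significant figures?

159.48°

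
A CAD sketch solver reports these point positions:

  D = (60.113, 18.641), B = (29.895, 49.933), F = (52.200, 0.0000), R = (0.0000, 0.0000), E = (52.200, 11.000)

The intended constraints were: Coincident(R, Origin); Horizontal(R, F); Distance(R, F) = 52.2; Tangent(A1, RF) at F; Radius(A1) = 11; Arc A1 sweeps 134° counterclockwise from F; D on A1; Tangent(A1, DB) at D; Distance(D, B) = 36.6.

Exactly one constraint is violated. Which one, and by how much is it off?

Distance(D, B) = 36.6 — off by 6.90.

R = (0.00, 0.00) ✓; R.y = 0.00, F.y = 0.00 ✓; |RF| = 52.20 ✓; ∠(EF, FR) = 90.00° ✓; |EF| = 11.00 ✓; bearing(E→D) − bearing(E→F) = 134.0° ✓; |ED| = 11.00 ✓; ∠(ED, DB) = 90.00° ✓; |DB| = 43.50 ✗.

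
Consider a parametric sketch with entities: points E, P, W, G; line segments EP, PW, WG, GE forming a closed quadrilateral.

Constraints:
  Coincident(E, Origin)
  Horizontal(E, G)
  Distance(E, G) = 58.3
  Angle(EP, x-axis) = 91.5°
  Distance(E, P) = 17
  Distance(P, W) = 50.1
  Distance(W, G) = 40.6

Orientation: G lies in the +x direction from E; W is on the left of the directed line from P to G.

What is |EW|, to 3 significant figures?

59.0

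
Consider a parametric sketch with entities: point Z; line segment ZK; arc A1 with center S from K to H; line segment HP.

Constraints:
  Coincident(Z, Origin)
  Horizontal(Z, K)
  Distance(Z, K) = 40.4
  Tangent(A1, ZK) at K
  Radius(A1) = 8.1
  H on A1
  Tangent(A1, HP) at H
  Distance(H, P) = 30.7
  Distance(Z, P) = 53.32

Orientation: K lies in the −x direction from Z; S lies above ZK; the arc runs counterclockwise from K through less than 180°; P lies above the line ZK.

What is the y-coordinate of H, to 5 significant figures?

9.0096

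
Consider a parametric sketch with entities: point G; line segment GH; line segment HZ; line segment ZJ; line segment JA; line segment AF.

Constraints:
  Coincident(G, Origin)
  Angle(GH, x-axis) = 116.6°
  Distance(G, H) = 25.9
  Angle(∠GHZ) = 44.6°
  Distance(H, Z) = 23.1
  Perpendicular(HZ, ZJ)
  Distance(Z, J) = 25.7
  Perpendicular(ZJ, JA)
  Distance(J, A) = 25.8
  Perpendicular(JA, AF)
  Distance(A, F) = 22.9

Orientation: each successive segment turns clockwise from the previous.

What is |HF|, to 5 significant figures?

3.8897

G is at the origin; GH runs at 116.6° with length 25.9, so H = (-11.597, 23.159). ∠GHZ = 44.6° gives HZ at -18.800° from the x-axis; with |HZ| = 23.1, Z = (10.271, 15.714). The perpendicularity gives ZJ at right angles to HZ, so ZJ runs at -108.80°; with |ZJ| = 25.7, J = (1.9884, -8.6146). ZJ is perpendicular to JA, so JA runs at 161.20°; with |JA| = 25.8, A = (-22.435, -0.30017). The perpendicularity gives AF at right angles to JA, so AF runs at 71.200°; with |AF| = 22.9, F = (-15.055, 21.378). Then |HF| = |F − H| = 3.8897.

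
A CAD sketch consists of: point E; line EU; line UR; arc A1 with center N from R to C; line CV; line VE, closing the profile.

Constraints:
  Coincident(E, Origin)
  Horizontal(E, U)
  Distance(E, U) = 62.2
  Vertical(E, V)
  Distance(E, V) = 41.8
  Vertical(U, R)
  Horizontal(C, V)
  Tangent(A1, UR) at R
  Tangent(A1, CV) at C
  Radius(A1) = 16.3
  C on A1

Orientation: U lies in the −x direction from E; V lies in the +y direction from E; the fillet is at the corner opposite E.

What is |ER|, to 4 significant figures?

67.22

E is at the origin; EU is horizontal with |EU| = 62.2 and U on the −x side, so U = (-62.20, 0.000). EV is vertical with |EV| = 41.8 and V on the +y side, so V = (0.000, 41.80). The virtual corner opposite E is at (-62.20, 41.80). A1 meets UR tangentially, so NR is at right angles to UR and tangency of A1 to CV means the radius NC is perpendicular to CV, with radius 16.3, so the center N sits 16.3 in from both sides at N = (-45.90, 25.50). That places the tangent points at R = (-62.20, 25.50) on UR and C = (-45.90, 41.80) on CV. Then |ER| = |R − E| = 67.22.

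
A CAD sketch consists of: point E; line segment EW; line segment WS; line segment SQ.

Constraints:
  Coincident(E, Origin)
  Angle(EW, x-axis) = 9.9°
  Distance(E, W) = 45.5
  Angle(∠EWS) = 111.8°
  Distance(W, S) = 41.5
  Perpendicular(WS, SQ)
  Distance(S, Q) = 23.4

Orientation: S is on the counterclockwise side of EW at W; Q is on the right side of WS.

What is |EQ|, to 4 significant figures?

87.86

E is at the origin; EW runs at 9.9° with length 45.5, so W = 45.5·(cos 9.9°, sin 9.9°) = (44.82, 7.823). ∠EWS = 111.8°, so WS runs at 9.9° + (180° − 111.8°) = 78.10° from the x-axis; with |WS| = 41.5, S = W + 41.5·(cos 78.10°, sin 78.10°) = (53.38, 48.43). WS ⟂ SQ; with |SQ| = 23.4 on the right of WS, Q = S + 23.4·(0.9785, -0.2062) = (76.28, 43.61). Then |EQ| = |Q − E| = 87.86.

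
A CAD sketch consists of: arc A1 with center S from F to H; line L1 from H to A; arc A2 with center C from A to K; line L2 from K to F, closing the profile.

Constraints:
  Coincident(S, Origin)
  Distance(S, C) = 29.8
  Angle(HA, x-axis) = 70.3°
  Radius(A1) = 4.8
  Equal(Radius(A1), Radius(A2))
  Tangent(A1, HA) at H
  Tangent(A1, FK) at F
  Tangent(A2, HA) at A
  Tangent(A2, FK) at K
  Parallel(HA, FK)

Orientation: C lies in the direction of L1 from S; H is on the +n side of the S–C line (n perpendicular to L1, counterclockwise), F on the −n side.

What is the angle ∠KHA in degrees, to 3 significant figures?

17.9°

Tangency of A1 to both parallel lines with radius 4.8 puts H and F at S ± 4.8·n: H = (-4.52, 1.62), F = (4.52, -1.62). Equal radii place A and K the same way about C: A = C + 4.8·n = (5.53, 29.7), K = C − 4.8·n = (14.6, 26.4). Then cos ∠KHA = HK·HA / (|HK||HA|), giving 17.9°.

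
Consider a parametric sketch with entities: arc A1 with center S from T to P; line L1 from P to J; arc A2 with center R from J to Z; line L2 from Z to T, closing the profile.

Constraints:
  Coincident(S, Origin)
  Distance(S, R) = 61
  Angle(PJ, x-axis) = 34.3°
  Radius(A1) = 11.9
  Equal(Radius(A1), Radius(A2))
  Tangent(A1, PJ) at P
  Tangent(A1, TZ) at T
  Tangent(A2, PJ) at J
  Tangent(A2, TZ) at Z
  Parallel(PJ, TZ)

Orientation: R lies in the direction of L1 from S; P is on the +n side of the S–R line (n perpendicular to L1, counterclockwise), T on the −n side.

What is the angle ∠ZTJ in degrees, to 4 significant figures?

21.31°

Tangency of A1 to both parallel lines with radius 11.9 puts P and T at S ± 11.9·n: P = (-6.706, 9.831), T = (6.706, -9.831). Equal radii place J and Z the same way about R: J = R + 11.9·n = (43.69, 44.21), Z = R − 11.9·n = (57.10, 24.54). Then cos ∠ZTJ = TZ·TJ / (|TZ||TJ|), giving 21.31°.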